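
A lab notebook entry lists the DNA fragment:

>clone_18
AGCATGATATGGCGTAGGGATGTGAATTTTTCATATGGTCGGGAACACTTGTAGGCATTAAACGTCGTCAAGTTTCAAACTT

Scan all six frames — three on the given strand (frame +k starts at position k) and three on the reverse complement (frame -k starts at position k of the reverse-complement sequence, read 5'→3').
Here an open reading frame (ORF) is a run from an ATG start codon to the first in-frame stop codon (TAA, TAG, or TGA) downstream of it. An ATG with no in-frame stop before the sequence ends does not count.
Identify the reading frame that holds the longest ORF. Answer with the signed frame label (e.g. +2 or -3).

+1

Reverse complement (5'→3'): AAGTTTGAAACTTGACGACGTTTAATGCCTACAAGTGTTCCCGACCATATGAAAAATTCACATCCCTACGCCATATCATGCT
Frame +1: AGC ATG ATA TGG CGT AGG GAT GTG AAT TTT TCA TAT GGT CGG GAA CAC TTG TAG GCA TTA AAC GTC GTC AAG TTT CAA ACT — ATG at 4, stop TAG at 52 → 51 nt.
Frame +2: GCA TGA TAT GGC GTA GGG ATG TGA ATT TTT CAT ATG GTC GGG AAC ACT TGT AGG CAT TAA ACG TCG TCA AGT TTC AAA CTT — ATG at 20, stop TGA at 23 → 6 nt; ATG at 35, stop TAA at 59 → 27 nt.
Frame +3: CAT GAT ATG GCG TAG GGA TGT GAA TTT TTC ATA TGG TCG GGA ACA CTT GTA GGC ATT AAA CGT CGT CAA GTT TCA AAC — ATG at 9, stop TAG at 15 → 9 nt.
Frame -1: AAG TTT GAA ACT TGA CGA CGT TTA ATG CCT ACA AGT GTT CCC GAC CAT ATG AAA AAT TCA CAT CCC TAC GCC ATA TCA TGC — no ATG→stop ORF.
Frame -2: AGT TTG AAA CTT GAC GAC GTT TAA TGC CTA CAA GTG TTC CCG ACC ATA TGA AAA ATT CAC ATC CCT ACG CCA TAT CAT GCT — no ATG→stop ORF.
Frame -3: GTT TGA AAC TTG ACG ACG TTT AAT GCC TAC AAG TGT TCC CGA CCA TAT GAA AAA TTC ACA TCC CTA CGC CAT ATC ATG — no ATG→stop ORF.
Longest ORF is 51 nt in frame +1 (positions 4–54).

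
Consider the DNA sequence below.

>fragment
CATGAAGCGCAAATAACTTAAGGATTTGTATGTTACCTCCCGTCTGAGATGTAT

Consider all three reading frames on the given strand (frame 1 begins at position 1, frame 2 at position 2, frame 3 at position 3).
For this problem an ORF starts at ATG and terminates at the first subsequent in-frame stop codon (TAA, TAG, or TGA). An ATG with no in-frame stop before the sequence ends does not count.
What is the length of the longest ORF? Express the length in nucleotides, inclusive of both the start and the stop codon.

Frame 1: CAT GAA GCG CAA ATA ACT TAA GGA TTT GTA TGT TAC CTC CCG TCT GAG ATG TAT — no ATG→stop ORF.
Frame 2: ATG AAG CGC AAA TAA CTT AAG GAT TTG TAT GTT ACC TCC CGT CTG AGA TGT — ATG at 2, stop TAA at 14 → 15 nt.
Frame 3: TGA AGC GCA AAT AAC TTA AGG ATT TGT ATG TTA CCT CCC GTC TGA GAT GTA — ATG at 30, stop TGA at 45 → 18 nt.
Longest: frame 3, positions 30–47, 18 nt = 6 codons = 5 aa. → 18 nucleotides.

18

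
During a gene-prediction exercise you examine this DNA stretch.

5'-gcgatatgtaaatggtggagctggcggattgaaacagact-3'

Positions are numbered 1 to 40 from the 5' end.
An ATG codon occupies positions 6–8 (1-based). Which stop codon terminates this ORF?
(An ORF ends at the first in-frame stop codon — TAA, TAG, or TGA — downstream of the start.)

Codons from position 6: ATG (6–8), TAA (9–11).
The first in-frame stop codon is TAA.

TAA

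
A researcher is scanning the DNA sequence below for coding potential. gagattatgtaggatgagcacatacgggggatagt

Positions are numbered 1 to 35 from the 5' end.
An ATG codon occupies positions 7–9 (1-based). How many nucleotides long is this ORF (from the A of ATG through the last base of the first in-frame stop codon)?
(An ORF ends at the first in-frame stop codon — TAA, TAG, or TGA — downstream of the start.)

6

Codons from position 7: ATG (7–9), TAG (10–12).
TAG is the first in-frame stop; ORF spans 7–12, 6 nucleotides.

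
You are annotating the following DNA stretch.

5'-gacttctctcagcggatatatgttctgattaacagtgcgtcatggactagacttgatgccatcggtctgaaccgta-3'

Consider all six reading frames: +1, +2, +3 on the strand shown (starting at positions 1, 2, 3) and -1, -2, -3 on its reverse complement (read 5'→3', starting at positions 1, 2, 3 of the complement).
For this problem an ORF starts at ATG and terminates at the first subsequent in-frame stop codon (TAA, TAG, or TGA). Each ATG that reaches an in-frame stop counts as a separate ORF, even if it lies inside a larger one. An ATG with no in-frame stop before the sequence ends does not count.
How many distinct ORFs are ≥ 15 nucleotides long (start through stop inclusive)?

Reverse complement (5'→3'): TACGGTTCAGACCGATGGCATCAAGTCTAGTCCATGACGCACTGTTAATCAGAACATATATCCGCTGAGAGAAGTC
Frame +1: GAC TTC TCT CAG CGG ATA TAT GTT CTG ATT AAC AGT GCG TCA TGG ACT AGA CTT GAT GCC ATC GGT CTG AAC CGT — no ATG→stop ORF.
Frame +2: ACT TCT CTC AGC GGA TAT ATG TTC TGA TTA ACA GTG CGT CAT GGA CTA GAC TTG ATG CCA TCG GTC TGA ACC GTA — ATG at 20, stop TGA at 26 → 9 nt; ATG at 56, stop TGA at 68 → 15 nt.
Frame +3: CTT CTC TCA GCG GAT ATA TGT TCT GAT TAA CAG TGC GTC ATG GAC TAG ACT TGA TGC CAT CGG TCT GAA CCG — ATG at 42, stop TAG at 48 → 9 nt.
Frame -1: TAC GGT TCA GAC CGA TGG CAT CAA GTC TAG TCC ATG ACG CAC TGT TAA TCA GAA CAT ATA TCC GCT GAG AGA AGT — ATG at 34, stop TAA at 46 → 15 nt.
Frame -2: ACG GTT CAG ACC GAT GGC ATC AAG TCT AGT CCA TGA CGC ACT GTT AAT CAG AAC ATA TAT CCG CTG AGA GAA GTC — no ATG→stop ORF.
Frame -3: CGG TTC AGA CCG ATG GCA TCA AGT CTA GTC CAT GAC GCA CTG TTA ATC AGA ACA TAT ATC CGC TGA GAG AAG — ATG at 15, stop TGA at 66 → 54 nt.
ORFs ≥ 15 nucleotides: frame +2 56–70 (15 nucleotides), frame -1 34–48 (15 nucleotides), frame -3 15–68 (54 nucleotides). Count = 3.

3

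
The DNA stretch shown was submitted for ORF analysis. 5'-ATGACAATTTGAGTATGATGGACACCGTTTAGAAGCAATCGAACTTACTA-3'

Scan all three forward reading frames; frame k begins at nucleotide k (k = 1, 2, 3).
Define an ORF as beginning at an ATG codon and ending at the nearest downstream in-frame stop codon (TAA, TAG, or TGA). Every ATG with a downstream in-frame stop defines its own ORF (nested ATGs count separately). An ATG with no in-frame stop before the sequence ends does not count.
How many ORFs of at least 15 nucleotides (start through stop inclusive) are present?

Frame 1: ATG ACA ATT TGA GTA TGA TGG ACA CCG TTT AGA AGC AAT CGA ACT TAC — ATG at 1, stop TGA at 10 → 12 nt.
Frame 2: TGA CAA TTT GAG TAT GAT GGA CAC CGT TTA GAA GCA ATC GAA CTT ACT — no ATG→stop ORF.
Frame 3: GAC AAT TTG AGT ATG ATG GAC ACC GTT TAG AAG CAA TCG AAC TTA CTA — ATG at 15, stop TAG at 30 → 18 nt; ATG at 18, stop TAG at 30 → 15 nt.
ORFs ≥ 15 nucleotides: frame 3 15–32 (18 nucleotides), frame 3 18–32 (15 nucleotides). Count = 2.

2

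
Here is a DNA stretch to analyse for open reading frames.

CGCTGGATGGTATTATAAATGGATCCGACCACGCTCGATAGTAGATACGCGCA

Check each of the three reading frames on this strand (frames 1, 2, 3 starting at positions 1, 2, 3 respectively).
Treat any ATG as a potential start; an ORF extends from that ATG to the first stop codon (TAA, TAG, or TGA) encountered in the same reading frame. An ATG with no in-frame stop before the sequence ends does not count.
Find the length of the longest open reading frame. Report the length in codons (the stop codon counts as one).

Frame 1: CGC TGG ATG GTA TTA TAA ATG GAT CCG ACC ACG CTC GAT AGT AGA TAC GCG — ATG at 7, stop TAA at 16 → 12 nt.
Frame 2: GCT GGA TGG TAT TAT AAA TGG ATC CGA CCA CGC TCG ATA GTA GAT ACG CGC — no ATG→stop ORF.
Frame 3: CTG GAT GGT ATT ATA AAT GGA TCC GAC CAC GCT CGA TAG TAG ATA CGC GCA — no ATG→stop ORF.
Longest: frame 1, positions 7–18, 12 nt = 4 codons = 3 aa. → 4 codons.

4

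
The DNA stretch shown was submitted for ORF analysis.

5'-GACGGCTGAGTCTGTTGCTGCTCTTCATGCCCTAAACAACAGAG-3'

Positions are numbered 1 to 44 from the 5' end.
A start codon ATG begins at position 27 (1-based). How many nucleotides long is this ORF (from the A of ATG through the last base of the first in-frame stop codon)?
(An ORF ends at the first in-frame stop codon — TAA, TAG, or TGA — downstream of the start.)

Codons from position 27: ATG (27–29), CCC (30–32), TAA (33–35).
TAA is the first in-frame stop; ORF spans 27–35, 9 nucleotides.

9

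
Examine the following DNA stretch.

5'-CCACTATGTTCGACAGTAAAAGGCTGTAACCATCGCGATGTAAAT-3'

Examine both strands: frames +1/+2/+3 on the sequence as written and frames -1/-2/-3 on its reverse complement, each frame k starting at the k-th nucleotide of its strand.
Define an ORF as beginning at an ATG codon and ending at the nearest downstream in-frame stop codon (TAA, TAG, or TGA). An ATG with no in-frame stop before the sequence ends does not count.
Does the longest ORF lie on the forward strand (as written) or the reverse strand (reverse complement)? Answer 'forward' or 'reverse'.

reverse

Reverse complement (5'→3'): ATTTACATCGCGATGGTTACAGCCTTTTACTGTCGAACATAGTGG
Frame +1: CCA CTA TGT TCG ACA GTA AAA GGC TGT AAC CAT CGC GAT GTA AAT — no ATG→stop ORF.
Frame +2: CAC TAT GTT CGA CAG TAA AAG GCT GTA ACC ATC GCG ATG TAA — ATG at 38, stop TAA at 41 → 6 nt.
Frame +3: ACT ATG TTC GAC AGT AAA AGG CTG TAA CCA TCG CGA TGT AAA — ATG at 6, stop TAA at 27 → 24 nt.
Frame -1: ATT TAC ATC GCG ATG GTT ACA GCC TTT TAC TGT CGA ACA TAG TGG — ATG at 13, stop TAG at 40 → 30 nt.
Frame -2: TTT ACA TCG CGA TGG TTA CAG CCT TTT ACT GTC GAA CAT AGT — no ATG→stop ORF.
Frame -3: TTA CAT CGC GAT GGT TAC AGC CTT TTA CTG TCG AAC ATA GTG — no ATG→stop ORF.
Forward-strand max 24 nt; reverse-strand max 30 nt. The reverse strand has the longer ORF.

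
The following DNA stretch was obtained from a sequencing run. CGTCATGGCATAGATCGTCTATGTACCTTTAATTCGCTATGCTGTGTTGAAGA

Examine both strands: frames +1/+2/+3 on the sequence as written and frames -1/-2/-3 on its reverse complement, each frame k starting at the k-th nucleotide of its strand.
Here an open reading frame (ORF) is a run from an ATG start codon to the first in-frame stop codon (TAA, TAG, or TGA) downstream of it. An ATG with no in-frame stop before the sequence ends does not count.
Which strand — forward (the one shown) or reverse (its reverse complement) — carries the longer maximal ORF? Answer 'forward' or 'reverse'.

Reverse complement (5'→3'): TCTTCAACACAGCATAGCGAATTAAAGGTACATAGACGATCTATGCCATGACG
Frame +1: CGT CAT GGC ATA GAT CGT CTA TGT ACC TTT AAT TCG CTA TGC TGT GTT GAA — no ATG→stop ORF.
Frame +2: GTC ATG GCA TAG ATC GTC TAT GTA CCT TTA ATT CGC TAT GCT GTG TTG AAG — ATG at 5, stop TAG at 11 → 9 nt.
Frame +3: TCA TGG CAT AGA TCG TCT ATG TAC CTT TAA TTC GCT ATG CTG TGT TGA AGA — ATG at 21, stop TAA at 30 → 12 nt; ATG at 39, stop TGA at 48 → 12 nt.
Frame -1: TCT TCA ACA CAG CAT AGC GAA TTA AAG GTA CAT AGA CGA TCT ATG CCA TGA — ATG at 43, stop TGA at 49 → 9 nt.
Frame -2: CTT CAA CAC AGC ATA GCG AAT TAA AGG TAC ATA GAC GAT CTA TGC CAT GAC — no ATG→stop ORF.
Frame -3: TTC AAC ACA GCA TAG CGA ATT AAA GGT ACA TAG ACG ATC TAT GCC ATG ACG — no ATG→stop ORF.
Forward-strand max 12 nt; reverse-strand max 9 nt. The forward strand has the longer ORF.

forward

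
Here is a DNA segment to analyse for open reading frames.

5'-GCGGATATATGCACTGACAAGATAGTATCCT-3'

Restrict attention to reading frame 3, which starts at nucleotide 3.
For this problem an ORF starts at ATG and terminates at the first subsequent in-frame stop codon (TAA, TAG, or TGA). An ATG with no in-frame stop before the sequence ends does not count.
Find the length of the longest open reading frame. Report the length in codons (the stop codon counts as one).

3

Frame 3: GGA TAT ATG CAC TGA CAA GAT AGT ATC — ATG at 9, stop TGA at 15 → 9 nt.
Longest: frame 3, positions 9–17, 9 nt = 3 codons = 2 aa. → 3 codons.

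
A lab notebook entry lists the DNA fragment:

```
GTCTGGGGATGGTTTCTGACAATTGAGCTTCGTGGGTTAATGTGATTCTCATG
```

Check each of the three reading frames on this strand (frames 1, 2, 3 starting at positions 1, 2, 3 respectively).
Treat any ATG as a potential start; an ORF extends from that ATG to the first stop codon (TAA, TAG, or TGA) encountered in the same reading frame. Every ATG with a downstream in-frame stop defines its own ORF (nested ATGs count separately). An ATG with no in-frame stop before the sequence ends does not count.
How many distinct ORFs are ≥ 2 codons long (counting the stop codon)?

Frame 1: GTC TGG GGA TGG TTT CTG ACA ATT GAG CTT CGT GGG TTA ATG TGA TTC TCA — ATG at 40, stop TGA at 43 → 6 nt.
Frame 2: TCT GGG GAT GGT TTC TGA CAA TTG AGC TTC GTG GGT TAA TGT GAT TCT CAT — no ATG→stop ORF.
Frame 3: CTG GGG ATG GTT TCT GAC AAT TGA GCT TCG TGG GTT AAT GTG ATT CTC ATG — ATG at 9, stop TGA at 24 → 18 nt.
ORFs ≥ 2 codons: frame 1 40–45 (2 codons), frame 3 9–26 (6 codons). Count = 2.

2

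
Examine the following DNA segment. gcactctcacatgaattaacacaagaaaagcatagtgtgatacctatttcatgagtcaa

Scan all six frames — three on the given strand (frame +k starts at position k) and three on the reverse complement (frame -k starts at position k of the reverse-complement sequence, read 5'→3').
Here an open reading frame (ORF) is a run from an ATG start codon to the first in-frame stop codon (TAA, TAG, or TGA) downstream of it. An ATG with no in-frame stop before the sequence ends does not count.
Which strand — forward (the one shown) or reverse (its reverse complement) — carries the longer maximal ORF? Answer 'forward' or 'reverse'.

reverse

Reverse complement (5'→3'): TTGACTCATGAAATAGGTATCACACTATGCTTTTCTTGTGTTAATTCATGTGAGAGTGC
Frame +1: GCA CTC TCA CAT GAA TTA ACA CAA GAA AAG CAT AGT GTG ATA CCT ATT TCA TGA GTC — no ATG→stop ORF.
Frame +2: CAC TCT CAC ATG AAT TAA CAC AAG AAA AGC ATA GTG TGA TAC CTA TTT CAT GAG TCA — ATG at 11, stop TAA at 17 → 9 nt.
Frame +3: ACT CTC ACA TGA ATT AAC ACA AGA AAA GCA TAG TGT GAT ACC TAT TTC ATG AGT CAA — no ATG→stop ORF.
Frame -1: TTG ACT CAT GAA ATA GGT ATC ACA CTA TGC TTT TCT TGT GTT AAT TCA TGT GAG AGT — no ATG→stop ORF.
Frame -2: TGA CTC ATG AAA TAG GTA TCA CAC TAT GCT TTT CTT GTG TTA ATT CAT GTG AGA GTG — ATG at 8, stop TAG at 14 → 9 nt.
Frame -3: GAC TCA TGA AAT AGG TAT CAC ACT ATG CTT TTC TTG TGT TAA TTC ATG TGA GAG TGC — ATG at 27, stop TAA at 42 → 18 nt; ATG at 48, stop TGA at 51 → 6 nt.
Forward-strand max 9 nt; reverse-strand max 18 nt. The reverse strand has the longer ORF.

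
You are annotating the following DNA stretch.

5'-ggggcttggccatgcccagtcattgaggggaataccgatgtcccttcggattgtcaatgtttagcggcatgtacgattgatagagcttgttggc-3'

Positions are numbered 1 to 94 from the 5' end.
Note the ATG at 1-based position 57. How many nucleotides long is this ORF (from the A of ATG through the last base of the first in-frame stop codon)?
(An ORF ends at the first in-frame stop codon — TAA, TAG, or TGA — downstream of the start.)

Codons from position 57: ATG (57–59), TTT (60–62), AGC (63–65), GGC (66–68), ATG (69–71), TAC (72–74), GAT (75–77), TGA (78–80).
TGA is the first in-frame stop; ORF spans 57–80, 24 nucleotides.

24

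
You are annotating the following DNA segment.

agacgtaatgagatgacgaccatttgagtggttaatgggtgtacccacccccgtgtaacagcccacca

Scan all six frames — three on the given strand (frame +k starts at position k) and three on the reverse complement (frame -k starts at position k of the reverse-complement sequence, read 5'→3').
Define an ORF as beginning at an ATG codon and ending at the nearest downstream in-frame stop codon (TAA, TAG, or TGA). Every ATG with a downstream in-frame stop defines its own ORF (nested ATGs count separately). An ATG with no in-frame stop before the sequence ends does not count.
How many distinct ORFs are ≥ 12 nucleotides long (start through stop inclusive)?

Reverse complement (5'→3'): TGGTGGGCTGTTACACGGGGGTGGGTACACCCATTAACCACTCAAATGGTCGTCATCTCATTACGTCT
Frame +1: AGA CGT AAT GAG ATG ACG ACC ATT TGA GTG GTT AAT GGG TGT ACC CAC CCC CGT GTA ACA GCC CAC — ATG at 13, stop TGA at 25 → 15 nt.
Frame +2: GAC GTA ATG AGA TGA CGA CCA TTT GAG TGG TTA ATG GGT GTA CCC ACC CCC GTG TAA CAG CCC ACC — ATG at 8, stop TGA at 14 → 9 nt; ATG at 35, stop TAA at 56 → 24 nt.
Frame +3: ACG TAA TGA GAT GAC GAC CAT TTG AGT GGT TAA TGG GTG TAC CCA CCC CCG TGT AAC AGC CCA CCA — no ATG→stop ORF.
Frame -1: TGG TGG GCT GTT ACA CGG GGG TGG GTA CAC CCA TTA ACC ACT CAA ATG GTC GTC ATC TCA TTA CGT — no ATG→stop ORF.
Frame -2: GGT GGG CTG TTA CAC GGG GGT GGG TAC ACC CAT TAA CCA CTC AAA TGG TCG TCA TCT CAT TAC GTC — no ATG→stop ORF.
Frame -3: GTG GGC TGT TAC ACG GGG GTG GGT ACA CCC ATT AAC CAC TCA AAT GGT CGT CAT CTC ATT ACG TCT — no ATG→stop ORF.
ORFs ≥ 12 nucleotides: frame +1 13–27 (15 nucleotides), frame +2 35–58 (24 nucleotides). Count = 2.

2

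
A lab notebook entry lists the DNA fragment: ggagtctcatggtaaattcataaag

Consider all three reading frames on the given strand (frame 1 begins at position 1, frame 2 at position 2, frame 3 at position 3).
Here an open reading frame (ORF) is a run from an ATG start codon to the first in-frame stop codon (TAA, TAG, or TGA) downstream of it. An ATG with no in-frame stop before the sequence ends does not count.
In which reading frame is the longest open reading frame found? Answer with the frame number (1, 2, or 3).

Frame 1: GGA GTC TCA TGG TAA ATT CAT AAA — no ATG→stop ORF.
Frame 2: GAG TCT CAT GGT AAA TTC ATA AAG — no ATG→stop ORF.
Frame 3: AGT CTC ATG GTA AAT TCA TAA — ATG at 9, stop TAA at 21 → 15 nt.
Longest ORF is 15 nt in frame 3 (positions 9–23).

3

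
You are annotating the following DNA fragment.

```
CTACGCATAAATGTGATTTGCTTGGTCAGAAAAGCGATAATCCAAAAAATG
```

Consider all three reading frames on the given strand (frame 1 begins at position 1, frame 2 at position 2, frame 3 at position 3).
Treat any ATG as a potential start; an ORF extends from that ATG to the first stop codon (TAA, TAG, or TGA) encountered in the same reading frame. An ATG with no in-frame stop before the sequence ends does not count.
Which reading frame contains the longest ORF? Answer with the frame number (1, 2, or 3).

2

Frame 1: CTA CGC ATA AAT GTG ATT TGC TTG GTC AGA AAA GCG ATA ATC CAA AAA ATG — no ATG→stop ORF.
Frame 2: TAC GCA TAA ATG TGA TTT GCT TGG TCA GAA AAG CGA TAA TCC AAA AAA — ATG at 11, stop TGA at 14 → 6 nt.
Frame 3: ACG CAT AAA TGT GAT TTG CTT GGT CAG AAA AGC GAT AAT CCA AAA AAT — no ATG→stop ORF.
Longest ORF is 6 nt in frame 2 (positions 11–16).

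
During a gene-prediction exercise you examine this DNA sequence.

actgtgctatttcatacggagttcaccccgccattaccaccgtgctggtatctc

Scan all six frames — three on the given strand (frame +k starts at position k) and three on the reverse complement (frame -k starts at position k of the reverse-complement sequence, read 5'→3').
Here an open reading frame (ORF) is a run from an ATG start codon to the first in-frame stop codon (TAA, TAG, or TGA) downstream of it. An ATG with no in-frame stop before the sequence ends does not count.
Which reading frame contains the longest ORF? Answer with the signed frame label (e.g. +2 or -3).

Reverse complement (5'→3'): GAGATACCAGCACGGTGGTAATGGCGGGGTGAACTCCGTATGAAATAGCACAGT
Frame +1: ACT GTG CTA TTT CAT ACG GAG TTC ACC CCG CCA TTA CCA CCG TGC TGG TAT CTC — no ATG→stop ORF.
Frame +2: CTG TGC TAT TTC ATA CGG AGT TCA CCC CGC CAT TAC CAC CGT GCT GGT ATC — no ATG→stop ORF.
Frame +3: TGT GCT ATT TCA TAC GGA GTT CAC CCC GCC ATT ACC ACC GTG CTG GTA TCT — no ATG→stop ORF.
Frame -1: GAG ATA CCA GCA CGG TGG TAA TGG CGG GGT GAA CTC CGT ATG AAA TAG CAC AGT — ATG at 40, stop TAG at 46 → 9 nt.
Frame -2: AGA TAC CAG CAC GGT GGT AAT GGC GGG GTG AAC TCC GTA TGA AAT AGC ACA — no ATG→stop ORF.
Frame -3: GAT ACC AGC ACG GTG GTA ATG GCG GGG TGA ACT CCG TAT GAA ATA GCA CAG — ATG at 21, stop TGA at 30 → 12 nt.
Longest ORF is 12 nt in frame -3 (positions 21–32).

-3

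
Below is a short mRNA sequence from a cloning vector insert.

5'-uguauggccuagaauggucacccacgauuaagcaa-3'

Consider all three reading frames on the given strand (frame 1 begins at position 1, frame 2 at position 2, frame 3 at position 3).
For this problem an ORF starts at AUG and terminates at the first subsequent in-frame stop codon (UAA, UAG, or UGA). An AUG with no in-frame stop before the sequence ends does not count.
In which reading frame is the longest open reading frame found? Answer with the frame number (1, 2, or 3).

2

Frame 1: UGU AUG GCC UAG AAU GGU CAC CCA CGA UUA AGC — AUG at 4, stop UAG at 10 → 9 nt.
Frame 2: GUA UGG CCU AGA AUG GUC ACC CAC GAU UAA GCA — AUG at 14, stop UAA at 29 → 18 nt.
Frame 3: UAU GGC CUA GAA UGG UCA CCC ACG AUU AAG CAA — no AUG→stop ORF.
Longest ORF is 18 nt in frame 2 (positions 14–31).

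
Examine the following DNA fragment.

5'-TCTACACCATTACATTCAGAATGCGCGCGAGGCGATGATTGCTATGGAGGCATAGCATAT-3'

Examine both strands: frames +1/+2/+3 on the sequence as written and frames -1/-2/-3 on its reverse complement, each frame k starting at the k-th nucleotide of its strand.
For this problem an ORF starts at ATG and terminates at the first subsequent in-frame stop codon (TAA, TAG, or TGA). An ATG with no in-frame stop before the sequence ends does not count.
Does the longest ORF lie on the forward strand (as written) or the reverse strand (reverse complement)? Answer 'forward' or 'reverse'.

Reverse complement (5'→3'): ATATGCTATGCCTCCATAGCAATCATCGCCTCGCGCGCATTCTGAATGTAATGGTGTAGA
Frame +1: TCT ACA CCA TTA CAT TCA GAA TGC GCG CGA GGC GAT GAT TGC TAT GGA GGC ATA GCA TAT — no ATG→stop ORF.
Frame +2: CTA CAC CAT TAC ATT CAG AAT GCG CGC GAG GCG ATG ATT GCT ATG GAG GCA TAG CAT — ATG at 35, stop TAG at 53 → 21 nt; ATG at 44, stop TAG at 53 → 12 nt.
Frame +3: TAC ACC ATT ACA TTC AGA ATG CGC GCG AGG CGA TGA TTG CTA TGG AGG CAT AGC ATA — ATG at 21, stop TGA at 36 → 18 nt.
Frame -1: ATA TGC TAT GCC TCC ATA GCA ATC ATC GCC TCG CGC GCA TTC TGA ATG TAA TGG TGT AGA — ATG at 46, stop TAA at 49 → 6 nt.
Frame -2: TAT GCT ATG CCT CCA TAG CAA TCA TCG CCT CGC GCG CAT TCT GAA TGT AAT GGT GTA — ATG at 8, stop TAG at 17 → 12 nt.
Frame -3: ATG CTA TGC CTC CAT AGC AAT CAT CGC CTC GCG CGC ATT CTG AAT GTA ATG GTG TAG — ATG at 3, stop TAG at 57 → 57 nt; ATG at 51, stop TAG at 57 → 9 nt.
Forward-strand max 21 nt; reverse-strand max 57 nt. The reverse strand has the longer ORF.

reverse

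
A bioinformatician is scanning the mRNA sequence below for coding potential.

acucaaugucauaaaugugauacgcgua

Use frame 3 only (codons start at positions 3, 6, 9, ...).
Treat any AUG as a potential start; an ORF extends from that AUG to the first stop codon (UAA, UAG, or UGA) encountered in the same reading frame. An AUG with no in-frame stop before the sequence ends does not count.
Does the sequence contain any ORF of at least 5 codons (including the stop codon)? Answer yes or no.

Frame 3: UCA AUG UCA UAA AUG UGA UAC GCG — AUG at 6, stop UAA at 12 → 9 nt; AUG at 15, stop UGA at 18 → 6 nt.
Largest ORF found is 3 codons < 5, so no.

no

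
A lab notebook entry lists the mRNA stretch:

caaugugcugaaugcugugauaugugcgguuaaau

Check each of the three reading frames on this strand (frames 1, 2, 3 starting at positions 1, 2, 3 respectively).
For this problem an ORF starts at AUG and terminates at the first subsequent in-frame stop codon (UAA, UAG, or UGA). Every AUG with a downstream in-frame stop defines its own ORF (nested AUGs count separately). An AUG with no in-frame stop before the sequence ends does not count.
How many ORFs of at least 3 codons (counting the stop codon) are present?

3

Frame 1: CAA UGU GCU GAA UGC UGU GAU AUG UGC GGU UAA — AUG at 22, stop UAA at 31 → 12 nt.
Frame 2: AAU GUG CUG AAU GCU GUG AUA UGU GCG GUU AAA — no AUG→stop ORF.
Frame 3: AUG UGC UGA AUG CUG UGA UAU GUG CGG UUA AAU — AUG at 3, stop UGA at 9 → 9 nt; AUG at 12, stop UGA at 18 → 9 nt.
ORFs ≥ 3 codons: frame 1 22–33 (4 codons), frame 3 3–11 (3 codons), frame 3 12–20 (3 codons). Count = 3.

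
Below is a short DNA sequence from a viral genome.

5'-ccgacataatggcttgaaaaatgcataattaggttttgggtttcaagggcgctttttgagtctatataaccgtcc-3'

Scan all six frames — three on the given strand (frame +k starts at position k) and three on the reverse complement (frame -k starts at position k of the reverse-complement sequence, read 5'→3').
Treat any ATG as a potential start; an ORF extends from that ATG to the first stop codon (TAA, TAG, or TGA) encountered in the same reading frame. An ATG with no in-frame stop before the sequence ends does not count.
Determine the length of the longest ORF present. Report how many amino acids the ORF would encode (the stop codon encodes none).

Reverse complement (5'→3'): GGACGGTTATATAGACTCAAAAAGCGCCCTTGAAACCCAAAACCTAATTATGCATTTTTCAAGCCATTATGTCGG
Frame +1: CCG ACA TAA TGG CTT GAA AAA TGC ATA ATT AGG TTT TGG GTT TCA AGG GCG CTT TTT GAG TCT ATA TAA CCG TCC — no ATG→stop ORF.
Frame +2: CGA CAT AAT GGC TTG AAA AAT GCA TAA TTA GGT TTT GGG TTT CAA GGG CGC TTT TTG AGT CTA TAT AAC CGT — no ATG→stop ORF.
Frame +3: GAC ATA ATG GCT TGA AAA ATG CAT AAT TAG GTT TTG GGT TTC AAG GGC GCT TTT TGA GTC TAT ATA ACC GTC — ATG at 9, stop TGA at 15 → 9 nt; ATG at 21, stop TAG at 30 → 12 nt.
Frame -1: GGA CGG TTA TAT AGA CTC AAA AAG CGC CCT TGA AAC CCA AAA CCT AAT TAT GCA TTT TTC AAG CCA TTA TGT CGG — no ATG→stop ORF.
Frame -2: GAC GGT TAT ATA GAC TCA AAA AGC GCC CTT GAA ACC CAA AAC CTA ATT ATG CAT TTT TCA AGC CAT TAT GTC — no ATG→stop ORF.
Frame -3: ACG GTT ATA TAG ACT CAA AAA GCG CCC TTG AAA CCC AAA ACC TAA TTA TGC ATT TTT CAA GCC ATT ATG TCG — no ATG→stop ORF.
Longest: frame +3, positions 21–32, 12 nt = 4 codons = 3 aa. → 3 amino acids.

3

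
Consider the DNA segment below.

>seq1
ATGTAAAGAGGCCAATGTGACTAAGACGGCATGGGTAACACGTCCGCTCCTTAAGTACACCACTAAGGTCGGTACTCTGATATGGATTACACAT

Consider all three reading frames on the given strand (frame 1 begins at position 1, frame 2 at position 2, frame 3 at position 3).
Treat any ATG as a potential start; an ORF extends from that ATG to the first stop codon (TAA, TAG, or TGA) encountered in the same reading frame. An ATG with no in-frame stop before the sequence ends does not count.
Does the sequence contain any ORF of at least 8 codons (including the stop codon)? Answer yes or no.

Frame 1: ATG TAA AGA GGC CAA TGT GAC TAA GAC GGC ATG GGT AAC ACG TCC GCT CCT TAA GTA CAC CAC TAA GGT CGG TAC TCT GAT ATG GAT TAC ACA — ATG at 1, stop TAA at 4 → 6 nt; ATG at 31, stop TAA at 52 → 24 nt.
Frame 2: TGT AAA GAG GCC AAT GTG ACT AAG ACG GCA TGG GTA ACA CGT CCG CTC CTT AAG TAC ACC ACT AAG GTC GGT ACT CTG ATA TGG ATT ACA CAT — no ATG→stop ORF.
Frame 3: GTA AAG AGG CCA ATG TGA CTA AGA CGG CAT GGG TAA CAC GTC CGC TCC TTA AGT ACA CCA CTA AGG TCG GTA CTC TGA TAT GGA TTA CAC — ATG at 15, stop TGA at 18 → 6 nt.
Frame 1 has an ORF of 8 codons (positions 31–54) ≥ 8, so yes.

yes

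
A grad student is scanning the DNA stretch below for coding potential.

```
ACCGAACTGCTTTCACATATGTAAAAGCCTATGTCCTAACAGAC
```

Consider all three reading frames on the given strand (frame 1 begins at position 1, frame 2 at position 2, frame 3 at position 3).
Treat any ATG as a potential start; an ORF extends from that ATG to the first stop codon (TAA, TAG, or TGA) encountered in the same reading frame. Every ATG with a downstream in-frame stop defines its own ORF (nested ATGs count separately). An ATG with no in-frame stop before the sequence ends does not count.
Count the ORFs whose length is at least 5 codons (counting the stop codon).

Frame 1: ACC GAA CTG CTT TCA CAT ATG TAA AAG CCT ATG TCC TAA CAG — ATG at 19, stop TAA at 22 → 6 nt; ATG at 31, stop TAA at 37 → 9 nt.
Frame 2: CCG AAC TGC TTT CAC ATA TGT AAA AGC CTA TGT CCT AAC AGA — no ATG→stop ORF.
Frame 3: CGA ACT GCT TTC ACA TAT GTA AAA GCC TAT GTC CTA ACA GAC — no ATG→stop ORF.
No ORF reaches 5 codons. Count = 0.

0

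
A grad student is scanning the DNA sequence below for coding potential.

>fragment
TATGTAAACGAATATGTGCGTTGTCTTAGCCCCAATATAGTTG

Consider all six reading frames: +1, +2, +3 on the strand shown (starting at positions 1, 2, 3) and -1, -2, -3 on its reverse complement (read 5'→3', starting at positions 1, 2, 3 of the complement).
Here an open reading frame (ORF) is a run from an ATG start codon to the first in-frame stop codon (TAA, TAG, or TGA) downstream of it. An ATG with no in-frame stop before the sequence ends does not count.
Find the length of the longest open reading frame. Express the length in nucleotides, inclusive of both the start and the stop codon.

Reverse complement (5'→3'): CAACTATATTGGGGCTAAGACAACGCACATATTCGTTTACATA
Frame +1: TAT GTA AAC GAA TAT GTG CGT TGT CTT AGC CCC AAT ATA GTT — no ATG→stop ORF.
Frame +2: ATG TAA ACG AAT ATG TGC GTT GTC TTA GCC CCA ATA TAG TTG — ATG at 2, stop TAA at 5 → 6 nt; ATG at 14, stop TAG at 38 → 27 nt.
Frame +3: TGT AAA CGA ATA TGT GCG TTG TCT TAG CCC CAA TAT AGT — no ATG→stop ORF.
Frame -1: CAA CTA TAT TGG GGC TAA GAC AAC GCA CAT ATT CGT TTA CAT — no ATG→stop ORF.
Frame -2: AAC TAT ATT GGG GCT AAG ACA ACG CAC ATA TTC GTT TAC ATA — no ATG→stop ORF.
Frame -3: ACT ATA TTG GGG CTA AGA CAA CGC ACA TAT TCG TTT ACA — no ATG→stop ORF.
Longest: frame +2, positions 14–40, 27 nt = 9 codons = 8 aa. → 27 nucleotides.

27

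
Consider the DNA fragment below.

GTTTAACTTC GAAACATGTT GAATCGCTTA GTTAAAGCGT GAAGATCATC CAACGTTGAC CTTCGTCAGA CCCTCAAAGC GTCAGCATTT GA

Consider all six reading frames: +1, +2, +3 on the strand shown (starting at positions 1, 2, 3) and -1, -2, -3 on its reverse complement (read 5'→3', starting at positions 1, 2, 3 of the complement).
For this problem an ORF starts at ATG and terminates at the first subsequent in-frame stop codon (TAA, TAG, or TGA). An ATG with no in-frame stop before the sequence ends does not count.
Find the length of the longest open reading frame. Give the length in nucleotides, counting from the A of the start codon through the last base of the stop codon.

27

Reverse complement (5'→3'): TCAAATGCTGACGCTTTGAGGGTCTGACGAAGGTCAACGTTGGATGATCTTCACGCTTTAACTAAGCGATTCAACATGTTTCGAAGTTAAAC
Frame +1: GTT TAA CTT CGA AAC ATG TTG AAT CGC TTA GTT AAA GCG TGA AGA TCA TCC AAC GTT GAC CTT CGT CAG ACC CTC AAA GCG TCA GCA TTT — ATG at 16, stop TGA at 40 → 27 nt.
Frame +2: TTT AAC TTC GAA ACA TGT TGA ATC GCT TAG TTA AAG CGT GAA GAT CAT CCA ACG TTG ACC TTC GTC AGA CCC TCA AAG CGT CAG CAT TTG — no ATG→stop ORF.
Frame +3: TTA ACT TCG AAA CAT GTT GAA TCG CTT AGT TAA AGC GTG AAG ATC ATC CAA CGT TGA CCT TCG TCA GAC CCT CAA AGC GTC AGC ATT TGA — no ATG→stop ORF.
Frame -1: TCA AAT GCT GAC GCT TTG AGG GTC TGA CGA AGG TCA ACG TTG GAT GAT CTT CAC GCT TTA ACT AAG CGA TTC AAC ATG TTT CGA AGT TAA — ATG at 76, stop TAA at 88 → 15 nt.
Frame -2: CAA ATG CTG ACG CTT TGA GGG TCT GAC GAA GGT CAA CGT TGG ATG ATC TTC ACG CTT TAA CTA AGC GAT TCA ACA TGT TTC GAA GTT AAA — ATG at 5, stop TGA at 17 → 15 nt; ATG at 44, stop TAA at 59 → 18 nt.
Frame -3: AAA TGC TGA CGC TTT GAG GGT CTG ACG AAG GTC AAC GTT GGA TGA TCT TCA CGC TTT AAC TAA GCG ATT CAA CAT GTT TCG AAG TTA AAC — no ATG→stop ORF.
Longest: frame +1, positions 16–42, 27 nt = 9 codons = 8 aa. → 27 nucleotides.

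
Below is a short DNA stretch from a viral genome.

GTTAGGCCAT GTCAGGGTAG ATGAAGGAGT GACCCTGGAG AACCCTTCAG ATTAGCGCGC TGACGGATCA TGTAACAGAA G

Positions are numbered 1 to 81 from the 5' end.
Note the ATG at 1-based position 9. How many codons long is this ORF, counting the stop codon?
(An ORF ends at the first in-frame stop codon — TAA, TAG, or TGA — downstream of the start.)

Codons from position 9: ATG (9–11), TCA (12–14), GGG (15–17), TAG (18–20).
TAG is the first in-frame stop; that's 4 codons including the stop.

4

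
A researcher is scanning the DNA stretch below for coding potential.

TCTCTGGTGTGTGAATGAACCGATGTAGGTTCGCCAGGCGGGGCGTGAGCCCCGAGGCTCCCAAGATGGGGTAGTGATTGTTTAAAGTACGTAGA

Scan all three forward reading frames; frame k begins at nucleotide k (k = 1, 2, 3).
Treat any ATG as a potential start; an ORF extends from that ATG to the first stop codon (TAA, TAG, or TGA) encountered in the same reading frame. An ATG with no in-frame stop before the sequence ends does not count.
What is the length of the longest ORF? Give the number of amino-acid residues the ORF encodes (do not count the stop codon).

Frame 1: TCT CTG GTG TGT GAA TGA ACC GAT GTA GGT TCG CCA GGC GGG GCG TGA GCC CCG AGG CTC CCA AGA TGG GGT AGT GAT TGT TTA AAG TAC GTA — no ATG→stop ORF.
Frame 2: CTC TGG TGT GTG AAT GAA CCG ATG TAG GTT CGC CAG GCG GGG CGT GAG CCC CGA GGC TCC CAA GAT GGG GTA GTG ATT GTT TAA AGT ACG TAG — ATG at 23, stop TAG at 26 → 6 nt.
Frame 3: TCT GGT GTG TGA ATG AAC CGA TGT AGG TTC GCC AGG CGG GGC GTG AGC CCC GAG GCT CCC AAG ATG GGG TAG TGA TTG TTT AAA GTA CGT AGA — ATG at 15, stop TAG at 72 → 60 nt; ATG at 66, stop TAG at 72 → 9 nt.
Longest: frame 3, positions 15–74, 60 nt = 20 codons = 19 aa. → 19 amino acids.

19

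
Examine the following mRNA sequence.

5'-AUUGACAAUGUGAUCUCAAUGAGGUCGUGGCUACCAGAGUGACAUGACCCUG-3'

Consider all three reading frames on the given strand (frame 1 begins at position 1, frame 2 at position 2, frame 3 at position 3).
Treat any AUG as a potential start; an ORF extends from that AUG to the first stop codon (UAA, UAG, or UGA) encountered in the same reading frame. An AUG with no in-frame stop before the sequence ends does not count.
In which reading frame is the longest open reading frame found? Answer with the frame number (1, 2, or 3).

Frame 1: AUU GAC AAU GUG AUC UCA AUG AGG UCG UGG CUA CCA GAG UGA CAU GAC CCU — AUG at 19, stop UGA at 40 → 24 nt.
Frame 2: UUG ACA AUG UGA UCU CAA UGA GGU CGU GGC UAC CAG AGU GAC AUG ACC CUG — AUG at 8, stop UGA at 11 → 6 nt.
Frame 3: UGA CAA UGU GAU CUC AAU GAG GUC GUG GCU ACC AGA GUG ACA UGA CCC — no AUG→stop ORF.
Longest ORF is 24 nt in frame 1 (positions 19–42).

1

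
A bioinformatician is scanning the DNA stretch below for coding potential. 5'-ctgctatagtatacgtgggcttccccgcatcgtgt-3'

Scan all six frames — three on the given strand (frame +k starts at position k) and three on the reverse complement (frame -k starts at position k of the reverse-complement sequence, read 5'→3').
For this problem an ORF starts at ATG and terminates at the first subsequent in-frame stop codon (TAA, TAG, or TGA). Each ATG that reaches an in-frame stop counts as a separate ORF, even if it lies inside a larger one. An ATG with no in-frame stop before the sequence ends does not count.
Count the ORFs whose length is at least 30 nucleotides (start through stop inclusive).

Reverse complement (5'→3'): ACACGATGCGGGGAAGCCCACGTATACTATAGCAG
Frame +1: CTG CTA TAG TAT ACG TGG GCT TCC CCG CAT CGT — no ATG→stop ORF.
Frame +2: TGC TAT AGT ATA CGT GGG CTT CCC CGC ATC GTG — no ATG→stop ORF.
Frame +3: GCT ATA GTA TAC GTG GGC TTC CCC GCA TCG TGT — no ATG→stop ORF.
Frame -1: ACA CGA TGC GGG GAA GCC CAC GTA TAC TAT AGC — no ATG→stop ORF.
Frame -2: CAC GAT GCG GGG AAG CCC ACG TAT ACT ATA GCA — no ATG→stop ORF.
Frame -3: ACG ATG CGG GGA AGC CCA CGT ATA CTA TAG CAG — ATG at 6, stop TAG at 30 → 27 nt.
No ORF reaches 30 nucleotides. Count = 0.

0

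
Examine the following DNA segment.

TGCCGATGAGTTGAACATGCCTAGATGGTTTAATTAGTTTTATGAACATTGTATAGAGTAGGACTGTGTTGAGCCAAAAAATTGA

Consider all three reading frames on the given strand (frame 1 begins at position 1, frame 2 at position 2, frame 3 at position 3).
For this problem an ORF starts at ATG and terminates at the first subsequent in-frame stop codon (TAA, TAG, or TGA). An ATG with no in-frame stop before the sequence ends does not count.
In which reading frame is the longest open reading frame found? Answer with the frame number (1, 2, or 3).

2

Frame 1: TGC CGA TGA GTT GAA CAT GCC TAG ATG GTT TAA TTA GTT TTA TGA ACA TTG TAT AGA GTA GGA CTG TGT TGA GCC AAA AAA TTG — ATG at 25, stop TAA at 31 → 9 nt.
Frame 2: GCC GAT GAG TTG AAC ATG CCT AGA TGG TTT AAT TAG TTT TAT GAA CAT TGT ATA GAG TAG GAC TGT GTT GAG CCA AAA AAT TGA — ATG at 17, stop TAG at 35 → 21 nt.
Frame 3: CCG ATG AGT TGA ACA TGC CTA GAT GGT TTA ATT AGT TTT ATG AAC ATT GTA TAG AGT AGG ACT GTG TTG AGC CAA AAA ATT — ATG at 6, stop TGA at 12 → 9 nt; ATG at 42, stop TAG at 54 → 15 nt.
Longest ORF is 21 nt in frame 2 (positions 17–37).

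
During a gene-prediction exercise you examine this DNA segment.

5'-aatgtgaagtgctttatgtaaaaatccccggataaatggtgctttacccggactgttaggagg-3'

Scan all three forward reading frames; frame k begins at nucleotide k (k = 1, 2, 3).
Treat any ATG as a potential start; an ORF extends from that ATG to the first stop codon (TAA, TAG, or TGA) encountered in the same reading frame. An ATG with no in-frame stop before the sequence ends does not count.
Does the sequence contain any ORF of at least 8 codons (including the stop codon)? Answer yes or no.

yes

Frame 1: AAT GTG AAG TGC TTT ATG TAA AAA TCC CCG GAT AAA TGG TGC TTT ACC CGG ACT GTT AGG AGG — ATG at 16, stop TAA at 19 → 6 nt.
Frame 2: ATG TGA AGT GCT TTA TGT AAA AAT CCC CGG ATA AAT GGT GCT TTA CCC GGA CTG TTA GGA — ATG at 2, stop TGA at 5 → 6 nt.
Frame 3: TGT GAA GTG CTT TAT GTA AAA ATC CCC GGA TAA ATG GTG CTT TAC CCG GAC TGT TAG GAG — ATG at 36, stop TAG at 57 → 24 nt.
Frame 3 has an ORF of 8 codons (positions 36–59) ≥ 8, so yes.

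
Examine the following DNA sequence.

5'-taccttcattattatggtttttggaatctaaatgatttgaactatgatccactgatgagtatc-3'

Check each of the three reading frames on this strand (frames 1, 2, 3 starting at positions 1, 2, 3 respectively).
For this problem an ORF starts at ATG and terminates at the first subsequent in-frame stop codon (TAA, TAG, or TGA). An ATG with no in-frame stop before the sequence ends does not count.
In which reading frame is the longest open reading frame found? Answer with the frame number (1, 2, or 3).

2

Frame 1: TAC CTT CAT TAT TAT GGT TTT TGG AAT CTA AAT GAT TTG AAC TAT GAT CCA CTG ATG AGT ATC — no ATG→stop ORF.
Frame 2: ACC TTC ATT ATT ATG GTT TTT GGA ATC TAA ATG ATT TGA ACT ATG ATC CAC TGA TGA GTA — ATG at 14, stop TAA at 29 → 18 nt; ATG at 32, stop TGA at 38 → 9 nt; ATG at 44, stop TGA at 53 → 12 nt.
Frame 3: CCT TCA TTA TTA TGG TTT TTG GAA TCT AAA TGA TTT GAA CTA TGA TCC ACT GAT GAG TAT — no ATG→stop ORF.
Longest ORF is 18 nt in frame 2 (positions 14–31).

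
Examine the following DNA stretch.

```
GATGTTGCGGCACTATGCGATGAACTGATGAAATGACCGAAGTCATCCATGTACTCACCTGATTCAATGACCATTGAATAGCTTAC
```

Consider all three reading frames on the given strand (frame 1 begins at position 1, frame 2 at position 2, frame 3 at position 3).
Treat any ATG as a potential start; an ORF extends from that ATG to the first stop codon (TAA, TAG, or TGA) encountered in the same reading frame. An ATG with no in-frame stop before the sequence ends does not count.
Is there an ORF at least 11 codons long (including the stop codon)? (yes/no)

yes

Frame 1: GAT GTT GCG GCA CTA TGC GAT GAA CTG ATG AAA TGA CCG AAG TCA TCC ATG TAC TCA CCT GAT TCA ATG ACC ATT GAA TAG CTT — ATG at 28, stop TGA at 34 → 9 nt; ATG at 49, stop TAG at 79 → 33 nt; ATG at 67, stop TAG at 79 → 15 nt.
Frame 2: ATG TTG CGG CAC TAT GCG ATG AAC TGA TGA AAT GAC CGA AGT CAT CCA TGT ACT CAC CTG ATT CAA TGA CCA TTG AAT AGC TTA — ATG at 2, stop TGA at 26 → 27 nt; ATG at 20, stop TGA at 26 → 9 nt.
Frame 3: TGT TGC GGC ACT ATG CGA TGA ACT GAT GAA ATG ACC GAA GTC ATC CAT GTA CTC ACC TGA TTC AAT GAC CAT TGA ATA GCT TAC — ATG at 15, stop TGA at 21 → 9 nt; ATG at 33, stop TGA at 60 → 30 nt.
Frame 1 has an ORF of 11 codons (positions 49–81) ≥ 11, so yes.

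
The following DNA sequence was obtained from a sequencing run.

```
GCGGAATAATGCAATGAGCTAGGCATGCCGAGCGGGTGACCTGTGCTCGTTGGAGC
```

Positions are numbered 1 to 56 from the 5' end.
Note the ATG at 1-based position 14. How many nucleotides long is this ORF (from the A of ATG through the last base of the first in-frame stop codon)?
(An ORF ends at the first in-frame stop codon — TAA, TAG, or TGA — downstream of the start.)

9

Codons from position 14: ATG (14–16), AGC (17–19), TAG (20–22).
TAG is the first in-frame stop; ORF spans 14–22, 9 nucleotides.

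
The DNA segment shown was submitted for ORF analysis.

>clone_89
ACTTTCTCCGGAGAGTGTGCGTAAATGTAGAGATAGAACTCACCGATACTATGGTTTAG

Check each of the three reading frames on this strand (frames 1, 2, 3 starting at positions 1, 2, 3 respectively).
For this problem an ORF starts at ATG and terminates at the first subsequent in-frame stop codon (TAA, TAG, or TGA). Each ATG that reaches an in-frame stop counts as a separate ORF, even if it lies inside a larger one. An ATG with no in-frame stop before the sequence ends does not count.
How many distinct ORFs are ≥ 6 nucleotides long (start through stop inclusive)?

2

Frame 1: ACT TTC TCC GGA GAG TGT GCG TAA ATG TAG AGA TAG AAC TCA CCG ATA CTA TGG TTT — ATG at 25, stop TAG at 28 → 6 nt.
Frame 2: CTT TCT CCG GAG AGT GTG CGT AAA TGT AGA GAT AGA ACT CAC CGA TAC TAT GGT TTA — no ATG→stop ORF.
Frame 3: TTT CTC CGG AGA GTG TGC GTA AAT GTA GAG ATA GAA CTC ACC GAT ACT ATG GTT TAG — ATG at 51, stop TAG at 57 → 9 nt.
ORFs ≥ 6 nucleotides: frame 1 25–30 (6 nucleotides), frame 3 51–59 (9 nucleotides). Count = 2.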